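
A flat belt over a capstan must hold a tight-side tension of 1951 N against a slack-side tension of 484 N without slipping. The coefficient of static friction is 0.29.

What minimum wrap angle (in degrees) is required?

T₂/T₁ = e^{μβ} → β = ln(T₂/T₁)/μ.
β = ln(1951/484)/0.29 = 1.394/0.29 = 4.807 rad.
In degrees: β = 4.807 × 180/π = 275°.

β_min ≈ 275°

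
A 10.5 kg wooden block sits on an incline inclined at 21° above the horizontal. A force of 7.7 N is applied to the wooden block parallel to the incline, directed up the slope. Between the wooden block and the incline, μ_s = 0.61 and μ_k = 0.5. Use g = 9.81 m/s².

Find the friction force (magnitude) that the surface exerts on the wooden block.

Perpendicular to the surface, N = m g cos θ = 10.5·9.81·cos 21° = 96.16 N.
Parallel to the incline, ΣF = 0 gives f = m g sin θ − P = 36.91 − 7.7 = 29.21 N (up-slope positive).
Maximum static friction available: μ_s N = 0.61 × 96.16 = 58.66 N.
Since |29.21| ≤ 58.66 N, the wooden block remains in static equilibrium and friction takes exactly the required value.

f ≈ 29.2 N (up the incline)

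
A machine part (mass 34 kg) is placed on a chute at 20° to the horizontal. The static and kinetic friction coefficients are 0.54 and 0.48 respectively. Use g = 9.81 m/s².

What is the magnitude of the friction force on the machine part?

f ≈ 114 N (up the incline)

Perpendicular to the surface, N = m g cos θ = 34·9.81·cos 20° = 313.4 N.
Along the slope the weight component is m g sin θ = 114.1 N; friction must supply exactly this, acting up-slope.
Static friction can supply at most μ_s N = 169.2 N.
Since |114.1| ≤ 169.2 N, no slip — friction simply equals what equilibrium demands.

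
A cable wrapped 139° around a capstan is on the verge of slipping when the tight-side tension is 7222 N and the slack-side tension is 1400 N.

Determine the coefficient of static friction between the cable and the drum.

μ ≈ 0.676

T₂/T₁ = e^{μβ} → μ = ln(T₂/T₁)/β.
β = 139° = 2.426 rad.
μ = ln(7222/1400)/2.426 = ln(5.159)/2.426 = 0.676.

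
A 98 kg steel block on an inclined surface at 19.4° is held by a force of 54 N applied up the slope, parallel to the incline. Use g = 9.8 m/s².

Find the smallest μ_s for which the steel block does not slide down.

N = m g cos θ = 905.9 N.
Friction must make up the shortfall along the incline: f = m g sin θ − P = 319 − 54 = 265 N.
At the threshold f = μ_s N, so μ_s,min = 265/905.9 = 0.293.

μ_s,min ≈ 0.293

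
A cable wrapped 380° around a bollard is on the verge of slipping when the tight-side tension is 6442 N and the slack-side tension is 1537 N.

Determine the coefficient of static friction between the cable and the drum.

μ ≈ 0.216

T₂/T₁ = e^{μβ} → μ = ln(T₂/T₁)/β.
β = 380° = 6.632 rad.
μ = ln(6442/1537)/6.632 = ln(4.191)/6.632 = 0.216.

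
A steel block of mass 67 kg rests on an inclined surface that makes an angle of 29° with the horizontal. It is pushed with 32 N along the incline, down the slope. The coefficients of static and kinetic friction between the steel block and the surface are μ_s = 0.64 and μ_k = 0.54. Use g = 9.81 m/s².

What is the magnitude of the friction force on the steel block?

The normal reaction is N = m g cos θ = 574.9 N.
For equilibrium along the incline the friction force must supply f = m g sin θ + P = 318.7 + 32 = 350.7 N (positive meaning up-slope).
Static friction can supply at most μ_s N = 367.9 N.
Since |350.7| ≤ 367.9 N, the steel block remains in static equilibrium and friction takes exactly the required value.

f ≈ 351 N (up the incline)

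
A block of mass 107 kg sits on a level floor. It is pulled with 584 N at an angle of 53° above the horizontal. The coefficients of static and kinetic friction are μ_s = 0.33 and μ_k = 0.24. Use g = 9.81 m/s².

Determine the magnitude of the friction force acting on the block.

The vertical component of P reduces the normal force: N = m g − P sin α = 1050 − 466.4 = 583.3 N.
Horizontally, friction must balance P cos α = 351.5 N.
The static-friction limit is μ_s N = 192.5 N.
The required friction exceeds μ_s N, so the block moves and f = μ_k N = 140 N.

f ≈ 140 N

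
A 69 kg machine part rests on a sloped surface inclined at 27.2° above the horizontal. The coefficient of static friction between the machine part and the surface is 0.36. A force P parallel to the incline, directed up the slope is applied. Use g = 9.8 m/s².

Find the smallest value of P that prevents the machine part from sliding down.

P_min ≈ 92.6 N

The machine part tends to slide down (tan θ > μ_s), so at the point of impending slip friction acts up-slope at its limit: f = μ_s N.
P is parallel to the surface, so N = m g cos θ = 601 N.
Along the incline: P + μ_s N = m g sin θ, so P = 309 − 0.36×601 = 92.6 N.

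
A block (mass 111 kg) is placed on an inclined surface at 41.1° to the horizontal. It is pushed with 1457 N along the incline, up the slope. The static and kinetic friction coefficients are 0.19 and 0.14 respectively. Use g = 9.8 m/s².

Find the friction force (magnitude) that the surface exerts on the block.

Perpendicular to the surface, N = m g cos θ = 111·9.8·cos 41.1° = 819.7 N.
The friction needed for equilibrium is m g sin θ − P = 715.1 − 1457 = -741.9 N, measured positive up-slope.
The static-friction ceiling is μ_s N = 0.19 × 819.7 = 155.7 N.
Since |-741.9| > 155.7 N, static friction cannot hold it; the block slides up the incline and kinetic friction applies: f = μ_k N = 0.14 × 819.7 = 115 N.

f ≈ 115 N (down the incline)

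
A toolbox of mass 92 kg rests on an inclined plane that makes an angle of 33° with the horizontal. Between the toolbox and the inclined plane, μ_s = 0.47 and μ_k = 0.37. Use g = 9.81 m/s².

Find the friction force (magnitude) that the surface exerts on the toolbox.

f ≈ 280 N (up the incline)

The normal reaction is N = m g cos θ = 756.9 N.
For equilibrium along the incline, friction must balance the weight component: f = m g sin θ = 491.5 N up the slope.
Static friction can supply at most μ_s N = 355.8 N.
Since |491.5| > 355.8 N, static friction cannot hold it; the toolbox slides down the incline and kinetic friction applies: f = μ_k N = 0.37 × 756.9 = 280 N.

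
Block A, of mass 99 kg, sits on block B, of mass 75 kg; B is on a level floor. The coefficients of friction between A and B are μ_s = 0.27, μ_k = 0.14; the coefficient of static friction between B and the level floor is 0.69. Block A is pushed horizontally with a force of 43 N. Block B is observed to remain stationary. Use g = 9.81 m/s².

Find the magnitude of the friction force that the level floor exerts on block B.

f ≈ 43 N

Normal force at the A–B interface: N₁ = m_A g = 971.2 N.
So the A–B interface can sustain at most μ_s N₁ = 262.2 N of static friction.
Since P = 43 N ≤ 262.2 N, A does not slip on B; friction on A equals P = 43 N.
By Newton's third law B feels 43 N forward from A. With B stationary, the floor's static friction on B balances it: f₂ = 43 N (well within μ_s(m_A+m_B)g = 1178 N).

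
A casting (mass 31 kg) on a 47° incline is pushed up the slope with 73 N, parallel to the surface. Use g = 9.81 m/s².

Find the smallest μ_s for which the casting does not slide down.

N = m g cos θ = 207.4 N.
Friction must make up the shortfall along the incline: f = m g sin θ − P = 222.4 − 73 = 149.4 N.
At the threshold f = μ_s N, so μ_s,min = 149.4/207.4 = 0.72.

μ_s,min ≈ 0.72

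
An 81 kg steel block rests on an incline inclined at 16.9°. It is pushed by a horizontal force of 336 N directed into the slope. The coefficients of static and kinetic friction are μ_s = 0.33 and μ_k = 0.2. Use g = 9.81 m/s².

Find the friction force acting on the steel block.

f ≈ 90.5 N (down the incline)

Resolve perpendicular to the incline: N = m g cos θ + P sin θ = 81×9.81×cos 16.9° + 336×sin 16.9° = 858 N.
Along the incline, the net driving force (taking up-slope positive) is P cos θ − m g sin θ = 321.5 − 231 = 90.49 N, so equilibrium requires friction f = -90.49 N (down-slope).
Maximum static friction: μ_s N = 0.33 × 858 = 283.1 N.
Since 90.49 N is within the 283.1 N limit, the steel block stays put and friction is exactly 90.5 N.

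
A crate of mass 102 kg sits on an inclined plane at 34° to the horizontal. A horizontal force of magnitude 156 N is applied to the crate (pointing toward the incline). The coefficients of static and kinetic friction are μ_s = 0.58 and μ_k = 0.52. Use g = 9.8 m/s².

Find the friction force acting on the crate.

f ≈ 430 N (up the incline)

Resolve perpendicular to the incline: N = m g cos θ + P sin θ = 102×9.8×cos 34° + 156×sin 34° = 915.9 N.
Parallel to the incline: P cos θ − m g sin θ = 129.3 − 559 = -429.6 N; the friction needed to balance this is 429.6 N acting up the slope.
The limit of static friction is μ_s N = 531.2 N.
|f_req| = 429.6 ≤ 531.2 N → the crate is in equilibrium; friction equals the required value.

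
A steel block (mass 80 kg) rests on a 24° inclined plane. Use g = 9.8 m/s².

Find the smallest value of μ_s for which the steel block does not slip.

At the slip threshold m g sin θ = μ_s m g cos θ, so μ_s,min = tan θ.
μ_s,min = tan 24° = 0.445.

μ_s,min ≈ 0.445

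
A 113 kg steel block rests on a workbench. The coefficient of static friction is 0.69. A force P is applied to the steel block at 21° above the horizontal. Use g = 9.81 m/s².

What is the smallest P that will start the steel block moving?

N = m g − P sin α (the pull lifts the steel block).
At impending slip, P cos α = μ_s N = μ_s (m g − P sin α).
Solving: P (cos α + μ_s sin α) = μ_s m g → P = 0.69×1110/(cos 21° + 0.69 sin 21°) = 765/1.181 = 648 N.

P ≈ 648 N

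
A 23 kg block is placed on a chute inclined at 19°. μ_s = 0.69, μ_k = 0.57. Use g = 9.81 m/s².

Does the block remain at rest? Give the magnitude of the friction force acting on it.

N = m g cos θ = 213 N.
Down-slope weight component: m g sin θ = 73.5 N.
μ_s N = 147 N.
73.5 ≤ 147 N, so it stays put; friction = 73.5 N.

f ≈ 73.5 N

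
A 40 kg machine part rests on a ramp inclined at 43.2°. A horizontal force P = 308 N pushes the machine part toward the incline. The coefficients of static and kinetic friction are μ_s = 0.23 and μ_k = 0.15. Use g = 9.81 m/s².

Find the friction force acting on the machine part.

The horizontal push has a component P sin θ into the surface, so N = m g cos θ + P sin θ = 286 + 210.8 = 496.9 N.
Parallel to the incline: P cos θ − m g sin θ = 224.5 − 268.6 = -44.09 N; the friction needed to balance this is 44.09 N acting up the slope.
Maximum static friction: μ_s N = 0.23 × 496.9 = 114.3 N.
Since 44.09 N is within the 114.3 N limit, the machine part stays put and friction is exactly 44.1 N.

f ≈ 44.1 N (up the incline)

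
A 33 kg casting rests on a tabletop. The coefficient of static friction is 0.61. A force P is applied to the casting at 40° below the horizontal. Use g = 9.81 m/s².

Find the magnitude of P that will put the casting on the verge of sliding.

N = m g + P sin α (the push presses the casting into the tabletop).
At impending slip, P cos α = μ_s N = μ_s (m g + P sin α).
Solving: P (cos α − μ_s sin α) = μ_s m g → P = 0.61×324/(cos 40° − 0.61 sin 40°) = 197/0.3739 = 528 N.

P ≈ 528 N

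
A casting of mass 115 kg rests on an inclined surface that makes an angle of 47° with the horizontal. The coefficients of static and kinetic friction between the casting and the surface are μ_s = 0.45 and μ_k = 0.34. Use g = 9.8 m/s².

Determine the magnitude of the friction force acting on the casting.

f ≈ 261 N (up the incline)

Perpendicular to the surface, N = m g cos θ = 115·9.8·cos 47° = 768.6 N.
For equilibrium along the incline, friction must balance the weight component: f = m g sin θ = 824.2 N up the slope.
The static-friction ceiling is μ_s N = 0.45 × 768.6 = 345.9 N.
Since |824.2| > 345.9 N, static friction cannot hold it; the casting slides down the incline and kinetic friction applies: f = μ_k N = 0.34 × 768.6 = 261 N.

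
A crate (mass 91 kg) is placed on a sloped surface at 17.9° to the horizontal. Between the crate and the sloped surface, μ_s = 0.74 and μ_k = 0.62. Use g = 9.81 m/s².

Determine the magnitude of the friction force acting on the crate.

The normal reaction is N = m g cos θ = 849.5 N.
For equilibrium along the incline, friction must balance the weight component: f = m g sin θ = 274.4 N up the slope.
Maximum static friction available: μ_s N = 0.74 × 849.5 = 628.6 N.
Since |274.4| ≤ 628.6 N, static friction is sufficient; f equals the required value, not μ_s N.

f ≈ 274 N (up the incline)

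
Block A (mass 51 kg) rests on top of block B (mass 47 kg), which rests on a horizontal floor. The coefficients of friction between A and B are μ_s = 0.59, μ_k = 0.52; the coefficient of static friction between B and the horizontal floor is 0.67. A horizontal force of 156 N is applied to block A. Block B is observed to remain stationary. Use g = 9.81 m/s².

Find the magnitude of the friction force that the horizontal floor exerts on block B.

f ≈ 156 N

The normal force B exerts on A is simply A's weight, N₁ = 500.3 N.
Maximum static friction on A from B: μ_s N₁ = 0.59×500.3 = 295.2 N.
Since P = 156 N ≤ 295.2 N, A does not slip on B; friction on A equals P = 156 N.
By Newton's third law B feels 156 N forward from A. With B stationary, the floor's static friction on B balances it: f₂ = 156 N (well within μ_s(m_A+m_B)g = 644.1 N).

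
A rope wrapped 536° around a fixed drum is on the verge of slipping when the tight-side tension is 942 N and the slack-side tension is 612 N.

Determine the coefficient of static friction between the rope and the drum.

T₂/T₁ = e^{μβ} → μ = ln(T₂/T₁)/β.
β = 536° = 9.355 rad.
μ = ln(942/612)/9.355 = ln(1.539)/9.355 = 0.0461.

μ ≈ 0.0461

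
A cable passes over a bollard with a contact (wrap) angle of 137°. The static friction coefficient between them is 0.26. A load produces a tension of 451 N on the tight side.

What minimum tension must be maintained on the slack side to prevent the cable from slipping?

Capstan equation at impending slip: T_tight/T_slack = e^{μβ}.
β = 137° = 2.391 rad; e^{μβ} = e^{0.26×2.391} = 1.862.
T_slack = T_tight / e^{μβ} = 451 / 1.862 = 242 N.

T_min ≈ 242 N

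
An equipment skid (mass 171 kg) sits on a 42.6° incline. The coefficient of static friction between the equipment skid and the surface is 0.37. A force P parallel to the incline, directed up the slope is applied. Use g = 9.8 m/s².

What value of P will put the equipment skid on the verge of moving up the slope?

At impending motion up the slope, friction acts down-slope at its limit: f = μ_s N.
P is parallel to the surface, so N = m g cos θ = 1230 N.
Along the incline: P = m g sin θ + μ_s N = 1130 + 0.37×1230 = 1590 N.

P ≈ 1590 N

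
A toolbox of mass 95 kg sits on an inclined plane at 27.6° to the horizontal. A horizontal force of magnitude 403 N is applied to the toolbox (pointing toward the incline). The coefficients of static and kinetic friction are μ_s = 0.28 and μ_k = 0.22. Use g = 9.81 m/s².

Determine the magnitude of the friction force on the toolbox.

f ≈ 74.6 N (up the incline)

The horizontal push has a component P sin θ into the surface, so N = m g cos θ + P sin θ = 825.9 + 186.7 = 1013 N.
Along the incline, the net driving force (taking up-slope positive) is P cos θ − m g sin θ = 357.1 − 431.8 = -74.63 N, so equilibrium requires friction f = 74.63 N (up-slope).
Maximum static friction: μ_s N = 0.28 × 1013 = 283.5 N.
Since 74.63 N is within the 283.5 N limit, the toolbox stays put and friction is exactly 74.6 N.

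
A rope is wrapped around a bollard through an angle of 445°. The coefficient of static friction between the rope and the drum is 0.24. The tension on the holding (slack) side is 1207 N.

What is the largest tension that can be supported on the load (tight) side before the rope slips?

T_max ≈ 7780 N

At impending slip the capstan equation gives T₂/T₁ = e^{μβ} with β in radians.
β = 445° × π/180 = 7.767 rad.
e^{μβ} = e^{0.24×7.767} = 6.45.
T₂ = T₁ · e^{μβ} = 1207 × 6.45 = 7780 N.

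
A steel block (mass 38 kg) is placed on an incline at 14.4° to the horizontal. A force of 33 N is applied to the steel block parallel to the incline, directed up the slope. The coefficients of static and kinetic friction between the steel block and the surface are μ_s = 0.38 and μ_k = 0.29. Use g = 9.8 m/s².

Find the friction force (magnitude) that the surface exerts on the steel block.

Perpendicular to the surface, N = m g cos θ = 38·9.8·cos 14.4° = 360.7 N.
Parallel to the incline, ΣF = 0 gives f = m g sin θ − P = 92.61 − 33 = 59.61 N (up-slope positive).
The static-friction ceiling is μ_s N = 0.38 × 360.7 = 137.1 N.
Since |59.61| ≤ 137.1 N, the steel block remains in static equilibrium and friction takes exactly the required value.

f ≈ 59.6 N (up the incline)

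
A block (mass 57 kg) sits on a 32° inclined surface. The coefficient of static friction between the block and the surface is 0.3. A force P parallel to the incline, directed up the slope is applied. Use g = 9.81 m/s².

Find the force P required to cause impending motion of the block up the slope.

At impending motion up the slope, friction acts down-slope at its limit: f = μ_s N.
P is parallel to the surface, so N = m g cos θ = 474 N.
Along the incline: P = m g sin θ + μ_s N = 296 + 0.3×474 = 439 N.

P ≈ 439 N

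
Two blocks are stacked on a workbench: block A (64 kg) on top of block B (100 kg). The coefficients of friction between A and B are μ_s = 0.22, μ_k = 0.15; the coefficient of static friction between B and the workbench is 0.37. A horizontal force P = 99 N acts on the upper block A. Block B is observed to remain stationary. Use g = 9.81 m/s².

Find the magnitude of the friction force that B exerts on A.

Between the blocks, N₁ = m_A g = 627.8 N.
Maximum static friction on A from B: μ_s N₁ = 0.22×627.8 = 138.1 N.
Since P = 99 N ≤ 138.1 N, A does not slip on B; friction on A equals P = 99 N.
B experiences an equal 99 N forward from A (third law). B is in equilibrium, so the floor supplies f₂ = 99 N of static friction (limit μ_s(m_A+m_B)g = 595.3 N, not exceeded).

f ≈ 99 N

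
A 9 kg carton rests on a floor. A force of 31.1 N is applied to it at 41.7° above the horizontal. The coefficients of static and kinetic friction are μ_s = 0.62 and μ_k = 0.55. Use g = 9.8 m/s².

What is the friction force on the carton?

The vertical component of P reduces the normal force: N = m g − P sin α = 88.2 − 20.69 = 67.51 N.
Horizontally, friction must balance P cos α = 23.22 N.
The static-friction limit is μ_s N = 41.86 N.
23.22 ≤ 41.86 N → static; friction equals the required 23.2 N.

f ≈ 23.2 N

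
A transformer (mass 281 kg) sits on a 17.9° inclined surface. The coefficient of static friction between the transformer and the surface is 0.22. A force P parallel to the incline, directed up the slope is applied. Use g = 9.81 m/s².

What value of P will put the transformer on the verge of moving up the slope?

At impending motion up the slope, friction acts down-slope at its limit: f = μ_s N.
P is parallel to the surface, so N = m g cos θ = 2620 N.
Along the incline: P = m g sin θ + μ_s N = 847 + 0.22×2620 = 1420 N.

P ≈ 1420 N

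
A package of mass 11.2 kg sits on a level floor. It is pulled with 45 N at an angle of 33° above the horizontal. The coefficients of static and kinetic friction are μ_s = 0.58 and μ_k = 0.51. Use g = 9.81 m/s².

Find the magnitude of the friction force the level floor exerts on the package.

f ≈ 37.7 N

Vertical equilibrium gives N = m g − P sin α = 85.36 N.
Horizontally, friction must balance P cos α = 37.74 N.
μ_s N = 0.58 × 85.36 = 49.51 N.
Since 37.74 N does not exceed the limit, the package stays at rest and f = 37.7 N.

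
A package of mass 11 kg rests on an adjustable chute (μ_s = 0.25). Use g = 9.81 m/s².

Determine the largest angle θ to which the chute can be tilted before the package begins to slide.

At the slip threshold, m g sin θ = μ_s · m g cos θ, so tan θ = μ_s.
θ_max = arctan(0.25) = 14°.

θ_max ≈ 14°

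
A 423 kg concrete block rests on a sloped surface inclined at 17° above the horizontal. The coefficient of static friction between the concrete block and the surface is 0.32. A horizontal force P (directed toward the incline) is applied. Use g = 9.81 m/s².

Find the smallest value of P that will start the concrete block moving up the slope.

P ≈ 2880 N

At impending motion up the slope, friction acts down-slope at its limit: f = μ_s N.
Perpendicular to the incline: N = m g cos θ + P sin θ.
Along the incline: P cos θ = m g sin θ + μ_s N = m g sin θ + μ_s (m g cos θ + P sin θ).
Solving, P (cos θ − μ_s sin θ) = m g (sin θ + μ_s cos θ), so P = 423×9.81×(sin 17° + 0.32 cos 17°)/(cos 17° − 0.32 sin 17°) = 4150×0.5984/0.8627 = 2880 N.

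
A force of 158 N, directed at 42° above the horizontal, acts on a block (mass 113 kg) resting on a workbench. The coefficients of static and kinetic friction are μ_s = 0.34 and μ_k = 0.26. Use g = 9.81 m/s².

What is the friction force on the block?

N = m g − P sin α = 1109 − 158×sin 42° = 1003 N.
The horizontal driving force is P cos α = 117.4 N, so equilibrium needs friction f = 117.4 N.
The static-friction limit is μ_s N = 341 N.
117.4 ≤ 341 N → static; friction equals the required 117 N.

f ≈ 117 N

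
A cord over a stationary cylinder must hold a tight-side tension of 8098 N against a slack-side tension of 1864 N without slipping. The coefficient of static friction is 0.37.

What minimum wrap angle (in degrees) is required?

β_min ≈ 227°

T₂/T₁ = e^{μβ} → β = ln(T₂/T₁)/μ.
β = ln(8098/1864)/0.37 = 1.469/0.37 = 3.97 rad.
In degrees: β = 3.97 × 180/π = 227°.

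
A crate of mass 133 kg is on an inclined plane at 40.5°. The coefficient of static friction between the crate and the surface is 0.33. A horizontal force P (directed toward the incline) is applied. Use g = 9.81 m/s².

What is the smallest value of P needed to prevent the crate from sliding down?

P_min ≈ 533 N

The crate tends to slide down (tan θ > μ_s), so at the point of impending slip friction acts up-slope at its limit: f = μ_s N.
Perpendicular to the incline: N = m g cos θ + P sin θ.
Along the incline: P cos θ + μ_s N = m g sin θ, i.e. P cos θ + μ_s (m g cos θ + P sin θ) = m g sin θ.
Solving, P (cos θ + μ_s sin θ) = m g (sin θ − μ_s cos θ), so P = 1300×0.3985/0.9747 = 533 N.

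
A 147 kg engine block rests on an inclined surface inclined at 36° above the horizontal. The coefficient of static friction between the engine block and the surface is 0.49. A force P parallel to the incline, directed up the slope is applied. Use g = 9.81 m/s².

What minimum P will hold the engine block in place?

P_min ≈ 276 N

The engine block tends to slide down (tan θ > μ_s), so at the point of impending slip friction acts up-slope at its limit: f = μ_s N.
P is parallel to the surface, so N = m g cos θ = 1170 N.
Along the incline: P + μ_s N = m g sin θ, so P = 848 − 0.49×1170 = 276 N.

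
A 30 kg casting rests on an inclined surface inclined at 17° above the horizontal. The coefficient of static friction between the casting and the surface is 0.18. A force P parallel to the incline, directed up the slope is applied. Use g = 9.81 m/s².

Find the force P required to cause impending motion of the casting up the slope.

P ≈ 137 N

At impending motion up the slope, friction acts down-slope at its limit: f = μ_s N.
P is parallel to the surface, so N = m g cos θ = 281 N.
Along the incline: P = m g sin θ + μ_s N = 86 + 0.18×281 = 137 N.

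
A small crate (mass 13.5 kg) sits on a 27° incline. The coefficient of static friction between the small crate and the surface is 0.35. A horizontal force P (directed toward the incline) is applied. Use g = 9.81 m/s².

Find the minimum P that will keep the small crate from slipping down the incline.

The small crate tends to slide down (tan θ > μ_s), so at the point of impending slip friction acts up-slope at its limit: f = μ_s N.
Perpendicular to the incline: N = m g cos θ + P sin θ.
Along the incline: P cos θ + μ_s N = m g sin θ, i.e. P cos θ + μ_s (m g cos θ + P sin θ) = m g sin θ.
Solving, P (cos θ + μ_s sin θ) = m g (sin θ − μ_s cos θ), so P = 132×0.1421/1.05 = 17.9 N.

P_min ≈ 17.9 N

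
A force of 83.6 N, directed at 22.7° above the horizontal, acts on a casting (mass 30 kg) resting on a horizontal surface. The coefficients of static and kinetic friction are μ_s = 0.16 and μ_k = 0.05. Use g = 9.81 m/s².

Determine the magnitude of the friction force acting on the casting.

f ≈ 13.1 N

N = m g − P sin α = 294.3 − 83.6×sin 22.7° = 262 N.
The horizontal driving force is P cos α = 77.12 N, so equilibrium needs friction f = 77.12 N.
The static-friction limit is μ_s N = 41.93 N.
The required friction exceeds μ_s N, so the casting moves and f = μ_k N = 13.1 N.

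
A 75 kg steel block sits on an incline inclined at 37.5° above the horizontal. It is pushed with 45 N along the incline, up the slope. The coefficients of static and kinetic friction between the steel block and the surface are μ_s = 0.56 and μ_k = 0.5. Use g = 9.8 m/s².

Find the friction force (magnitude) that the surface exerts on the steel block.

f ≈ 292 N (up the incline)

Perpendicular to the surface, N = m g cos θ = 75·9.8·cos 37.5° = 583.1 N.
For equilibrium along the incline the friction force must supply f = m g sin θ − P = 447.4 − 45 = 402.4 N (positive meaning up-slope).
Static friction can supply at most μ_s N = 326.5 N.
Since |402.4| > 326.5 N, static friction cannot hold it; the steel block slides down the incline and kinetic friction applies: f = μ_k N = 0.5 × 583.1 = 292 N.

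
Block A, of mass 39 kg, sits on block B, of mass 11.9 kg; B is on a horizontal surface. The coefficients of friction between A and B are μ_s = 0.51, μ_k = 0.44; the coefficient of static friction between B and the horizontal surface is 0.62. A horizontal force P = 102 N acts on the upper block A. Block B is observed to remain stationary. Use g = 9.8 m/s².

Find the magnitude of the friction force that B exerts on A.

Normal force at the A–B interface: N₁ = m_A g = 382.2 N.
Maximum static friction on A from B: μ_s N₁ = 0.51×382.2 = 194.9 N.
Since P = 102 N ≤ 194.9 N, A does not slip on B; friction on A equals P = 102 N.
B experiences an equal 102 N forward from A (third law). B is in equilibrium, so the floor supplies f₂ = 102 N of static friction (limit μ_s(m_A+m_B)g = 309.3 N, not exceeded).

f ≈ 102 N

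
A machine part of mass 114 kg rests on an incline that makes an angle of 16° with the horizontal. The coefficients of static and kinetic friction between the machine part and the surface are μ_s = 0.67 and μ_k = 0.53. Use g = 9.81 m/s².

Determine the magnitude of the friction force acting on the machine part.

The normal reaction is N = m g cos θ = 1075 N.
Along the slope the weight component is m g sin θ = 308.3 N; friction must supply exactly this, acting up-slope.
Maximum static friction available: μ_s N = 0.67 × 1075 = 720.3 N.
Since |308.3| ≤ 720.3 N, no slip — friction simply equals what equilibrium demands.

f ≈ 308 N (up the incline)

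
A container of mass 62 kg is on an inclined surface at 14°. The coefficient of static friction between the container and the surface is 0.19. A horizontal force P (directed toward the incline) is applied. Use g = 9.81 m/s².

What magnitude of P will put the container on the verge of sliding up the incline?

At impending motion up the slope, friction acts down-slope at its limit: f = μ_s N.
Perpendicular to the incline: N = m g cos θ + P sin θ.
Along the incline: P cos θ = m g sin θ + μ_s N = m g sin θ + μ_s (m g cos θ + P sin θ).
Solving, P (cos θ − μ_s sin θ) = m g (sin θ + μ_s cos θ), so P = 62×9.81×(sin 14° + 0.19 cos 14°)/(cos 14° − 0.19 sin 14°) = 608×0.4263/0.9243 = 280 N.

P ≈ 280 N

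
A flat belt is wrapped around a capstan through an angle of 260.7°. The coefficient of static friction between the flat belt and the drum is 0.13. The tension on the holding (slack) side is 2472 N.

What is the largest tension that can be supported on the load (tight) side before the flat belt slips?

T_max ≈ 4470 N

At impending slip the capstan equation gives T₂/T₁ = e^{μβ} with β in radians.
β = 260.7° × π/180 = 4.55 rad.
e^{μβ} = e^{0.13×4.55} = 1.807.
T₂ = T₁ · e^{μβ} = 2472 × 1.807 = 4470 N.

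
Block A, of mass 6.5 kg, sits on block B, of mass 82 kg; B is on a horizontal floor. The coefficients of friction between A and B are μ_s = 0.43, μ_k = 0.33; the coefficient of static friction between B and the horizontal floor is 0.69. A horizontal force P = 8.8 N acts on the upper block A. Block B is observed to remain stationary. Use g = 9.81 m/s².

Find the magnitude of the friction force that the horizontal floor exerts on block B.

f ≈ 8.8 N

The normal force B exerts on A is simply A's weight, N₁ = 63.77 N.
So the A–B interface can sustain at most μ_s N₁ = 27.42 N of static friction.
Since P = 8.8 N ≤ 27.42 N, A does not slip on B; friction on A equals P = 8.8 N.
By Newton's third law B feels 8.8 N forward from A. With B stationary, the floor's static friction on B balances it: f₂ = 8.8 N (well within μ_s(m_A+m_B)g = 599 N).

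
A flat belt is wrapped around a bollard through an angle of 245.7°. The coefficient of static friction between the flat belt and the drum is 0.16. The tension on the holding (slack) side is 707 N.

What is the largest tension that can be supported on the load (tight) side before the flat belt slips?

At impending slip the capstan equation gives T₂/T₁ = e^{μβ} with β in radians.
β = 245.7° × π/180 = 4.288 rad.
e^{μβ} = e^{0.16×4.288} = 1.986.
T₂ = T₁ · e^{μβ} = 707 × 1.986 = 1400 N.

T_max ≈ 1400 N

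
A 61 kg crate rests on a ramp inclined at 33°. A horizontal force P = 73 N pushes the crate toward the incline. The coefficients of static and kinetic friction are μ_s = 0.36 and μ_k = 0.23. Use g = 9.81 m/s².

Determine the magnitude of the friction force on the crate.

Normal direction: N = m g cos θ + P sin θ = 541.6 N.
Along the incline, the net driving force (taking up-slope positive) is P cos θ − m g sin θ = 61.22 − 325.9 = -264.7 N, so equilibrium requires friction f = 264.7 N (up-slope).
Maximum static friction: μ_s N = 0.36 × 541.6 = 195 N.
The required 264.7 N exceeds the static limit, so the crate slides down-slope and f = μ_k N = 0.23×541.6 = 125 N.

f ≈ 125 N (up the incline)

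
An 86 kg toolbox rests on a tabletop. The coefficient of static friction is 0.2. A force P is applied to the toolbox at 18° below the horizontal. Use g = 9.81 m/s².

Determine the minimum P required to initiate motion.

N = m g + P sin α (the push presses the toolbox into the tabletop).
At impending slip, P cos α = μ_s N = μ_s (m g + P sin α).
Solving: P (cos α − μ_s sin α) = μ_s m g → P = 0.2×844/(cos 18° − 0.2 sin 18°) = 169/0.8893 = 190 N.

P ≈ 190 N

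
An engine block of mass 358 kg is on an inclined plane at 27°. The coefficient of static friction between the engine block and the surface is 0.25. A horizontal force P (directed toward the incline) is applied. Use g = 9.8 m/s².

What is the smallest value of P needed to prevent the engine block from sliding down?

The engine block tends to slide down (tan θ > μ_s), so at the point of impending slip friction acts up-slope at its limit: f = μ_s N.
Perpendicular to the incline: N = m g cos θ + P sin θ.
Along the incline: P cos θ + μ_s N = m g sin θ, i.e. P cos θ + μ_s (m g cos θ + P sin θ) = m g sin θ.
Solving, P (cos θ + μ_s sin θ) = m g (sin θ − μ_s cos θ), so P = 3510×0.2312/1.005 = 808 N.

P_min ≈ 808 N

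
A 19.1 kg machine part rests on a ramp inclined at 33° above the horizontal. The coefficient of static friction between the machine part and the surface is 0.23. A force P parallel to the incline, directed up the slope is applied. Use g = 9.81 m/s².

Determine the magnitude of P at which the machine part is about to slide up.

P ≈ 138 N

At impending motion up the slope, friction acts down-slope at its limit: f = μ_s N.
P is parallel to the surface, so N = m g cos θ = 157 N.
Along the incline: P = m g sin θ + μ_s N = 102 + 0.23×157 = 138 N.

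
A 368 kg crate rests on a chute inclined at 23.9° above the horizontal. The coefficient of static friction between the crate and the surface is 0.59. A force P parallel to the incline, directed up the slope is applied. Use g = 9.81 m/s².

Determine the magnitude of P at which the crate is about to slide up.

At impending motion up the slope, friction acts down-slope at its limit: f = μ_s N.
P is parallel to the surface, so N = m g cos θ = 3300 N.
Along the incline: P = m g sin θ + μ_s N = 1460 + 0.59×3300 = 3410 N.

P ≈ 3410 N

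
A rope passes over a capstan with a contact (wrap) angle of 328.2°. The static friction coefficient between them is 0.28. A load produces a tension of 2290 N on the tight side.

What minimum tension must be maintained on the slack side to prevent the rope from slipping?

T_min ≈ 461 N

Capstan equation at impending slip: T_tight/T_slack = e^{μβ}.
β = 328.2° = 5.728 rad; e^{μβ} = e^{0.28×5.728} = 4.972.
T_slack = T_tight / e^{μβ} = 2290 / 4.972 = 461 N.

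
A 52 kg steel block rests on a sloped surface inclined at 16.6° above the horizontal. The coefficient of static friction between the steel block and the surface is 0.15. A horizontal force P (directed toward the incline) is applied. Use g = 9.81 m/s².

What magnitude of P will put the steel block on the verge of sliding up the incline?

P ≈ 239 N

At impending motion up the slope, friction acts down-slope at its limit: f = μ_s N.
Perpendicular to the incline: N = m g cos θ + P sin θ.
Along the incline: P cos θ = m g sin θ + μ_s N = m g sin θ + μ_s (m g cos θ + P sin θ).
Solving, P (cos θ − μ_s sin θ) = m g (sin θ + μ_s cos θ), so P = 52×9.81×(sin 16.6° + 0.15 cos 16.6°)/(cos 16.6° − 0.15 sin 16.6°) = 510×0.4294/0.9155 = 239 N.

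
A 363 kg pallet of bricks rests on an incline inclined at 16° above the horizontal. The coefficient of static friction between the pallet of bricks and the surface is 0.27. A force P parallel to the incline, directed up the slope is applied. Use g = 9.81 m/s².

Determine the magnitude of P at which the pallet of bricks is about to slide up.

P ≈ 1910 N

At impending motion up the slope, friction acts down-slope at its limit: f = μ_s N.
P is parallel to the surface, so N = m g cos θ = 3420 N.
Along the incline: P = m g sin θ + μ_s N = 982 + 0.27×3420 = 1910 N.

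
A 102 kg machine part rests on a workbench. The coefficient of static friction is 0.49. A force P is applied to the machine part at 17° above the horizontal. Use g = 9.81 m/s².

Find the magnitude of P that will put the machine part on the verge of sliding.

P ≈ 446 N

N = m g − P sin α (the pull lifts the machine part).
At impending slip, P cos α = μ_s N = μ_s (m g − P sin α).
Solving: P (cos α + μ_s sin α) = μ_s m g → P = 0.49×1000/(cos 17° + 0.49 sin 17°) = 490/1.1 = 446 N.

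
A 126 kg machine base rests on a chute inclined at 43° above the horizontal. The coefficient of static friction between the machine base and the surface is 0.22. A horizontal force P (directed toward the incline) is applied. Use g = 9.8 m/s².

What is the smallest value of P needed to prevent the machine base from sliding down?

P_min ≈ 730 N

The machine base tends to slide down (tan θ > μ_s), so at the point of impending slip friction acts up-slope at its limit: f = μ_s N.
Perpendicular to the incline: N = m g cos θ + P sin θ.
Along the incline: P cos θ + μ_s N = m g sin θ, i.e. P cos θ + μ_s (m g cos θ + P sin θ) = m g sin θ.
Solving, P (cos θ + μ_s sin θ) = m g (sin θ − μ_s cos θ), so P = 1230×0.5211/0.8814 = 730 N.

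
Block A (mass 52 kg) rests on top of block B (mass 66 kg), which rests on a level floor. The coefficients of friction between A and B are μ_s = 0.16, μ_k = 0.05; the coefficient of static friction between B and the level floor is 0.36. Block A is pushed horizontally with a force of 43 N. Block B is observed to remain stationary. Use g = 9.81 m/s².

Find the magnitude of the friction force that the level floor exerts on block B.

The normal force B exerts on A is simply A's weight, N₁ = 510.1 N.
Maximum static friction on A from B: μ_s N₁ = 0.16×510.1 = 81.62 N.
P = 43 N is within that limit, so A and B move together (both at rest); the A–B friction is simply f₁ = P = 43 N.
By Newton's third law B feels 43 N forward from A. With B stationary, the floor's static friction on B balances it: f₂ = 43 N (well within μ_s(m_A+m_B)g = 416.7 N).

f ≈ 43 N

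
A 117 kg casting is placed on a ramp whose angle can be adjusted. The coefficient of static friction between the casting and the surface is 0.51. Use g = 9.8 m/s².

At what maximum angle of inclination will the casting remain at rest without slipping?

θ_max ≈ 27°

At the slip threshold, m g sin θ = μ_s · m g cos θ, so tan θ = μ_s.
θ_max = arctan(0.51) = 27°.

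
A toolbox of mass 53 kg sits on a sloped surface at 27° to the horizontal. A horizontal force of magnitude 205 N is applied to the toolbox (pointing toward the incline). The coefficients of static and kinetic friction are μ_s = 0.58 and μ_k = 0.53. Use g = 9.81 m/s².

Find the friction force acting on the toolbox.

f ≈ 53.4 N (up the incline)

The horizontal push has a component P sin θ into the surface, so N = m g cos θ + P sin θ = 463.3 + 93.07 = 556.3 N.
Parallel to the incline: P cos θ − m g sin θ = 182.7 − 236 = -53.39 N; the friction needed to balance this is 53.39 N acting up the slope.
The limit of static friction is μ_s N = 322.7 N.
|f_req| = 53.39 ≤ 322.7 N → the toolbox is in equilibrium; friction equals the required value.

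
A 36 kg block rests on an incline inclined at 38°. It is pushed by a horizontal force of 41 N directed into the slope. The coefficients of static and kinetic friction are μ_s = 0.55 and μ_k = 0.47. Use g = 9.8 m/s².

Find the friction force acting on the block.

Normal direction: N = m g cos θ + P sin θ = 303.3 N.
Along the incline, the net driving force (taking up-slope positive) is P cos θ − m g sin θ = 32.31 − 217.2 = -184.9 N, so equilibrium requires friction f = 184.9 N (up-slope).
The limit of static friction is μ_s N = 166.8 N.
|f_req| = 184.9 > 166.8 N → the block slides down the incline; f = μ_k N = 0.47 × 303.3 = 143 N.

f ≈ 143 N (up the incline)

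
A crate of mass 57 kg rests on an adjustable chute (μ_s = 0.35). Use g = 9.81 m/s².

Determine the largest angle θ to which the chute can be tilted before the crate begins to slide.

At the slip threshold, m g sin θ = μ_s · m g cos θ, so tan θ = μ_s.
θ_max = arctan(0.35) = 19.3°.

θ_max ≈ 19.3°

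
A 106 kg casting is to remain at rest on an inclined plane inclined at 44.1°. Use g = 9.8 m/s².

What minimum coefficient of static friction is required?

At the slip threshold m g sin θ = μ_s m g cos θ, so μ_s,min = tan θ.
μ_s,min = tan 44.1° = 0.969.

μ_s,min ≈ 0.969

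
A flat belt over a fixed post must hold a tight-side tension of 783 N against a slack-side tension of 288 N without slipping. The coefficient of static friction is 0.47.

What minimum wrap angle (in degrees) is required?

β_min ≈ 122°

T₂/T₁ = e^{μβ} → β = ln(T₂/T₁)/μ.
β = ln(783/288)/0.47 = 1/0.47 = 2.128 rad.
In degrees: β = 2.128 × 180/π = 122°.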